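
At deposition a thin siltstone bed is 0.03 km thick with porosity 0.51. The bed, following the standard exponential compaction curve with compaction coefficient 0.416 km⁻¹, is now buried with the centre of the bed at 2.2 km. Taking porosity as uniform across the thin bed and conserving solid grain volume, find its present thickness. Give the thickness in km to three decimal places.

Porosity at 2.2 km: phi = 0.51·exp(−0.416×2.2) = 0.2042
Solid-volume conservation: h(1−phi) = h₀(1−phi₀) ⇒ h = h₀·(1−phi₀)/(1−phi)
h = 0.03 × (1 − 0.51)/(1 − 0.2042) = 0.03 × 0.6158 = 0.0185 km

0.018 km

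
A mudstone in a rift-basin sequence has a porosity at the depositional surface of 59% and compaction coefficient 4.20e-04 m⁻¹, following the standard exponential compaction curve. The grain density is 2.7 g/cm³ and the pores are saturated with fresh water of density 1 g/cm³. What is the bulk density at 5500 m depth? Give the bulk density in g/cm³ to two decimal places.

2.60 g/cm³

Working in km (1 km = 1000 m; β in km⁻¹ = β in m⁻¹ × 1000):
Porosity at depth: phi = 0.59·exp(−0.42×5.5) = 0.59×0.0993 = 0.0586
Bulk density: ρ_b = (1−phi)ρ_g + phi·ρ_f = 0.9414×2.7 + 0.0586×1
       = 2.542 + 0.059 = 2.600 g/cm³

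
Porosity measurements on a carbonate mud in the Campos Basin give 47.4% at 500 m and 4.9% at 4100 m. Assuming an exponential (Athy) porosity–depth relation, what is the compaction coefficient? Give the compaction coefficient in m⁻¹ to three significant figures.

0.000630 m⁻¹

Working in km (1 km = 1000 m; β in km⁻¹ = β in m⁻¹ × 1000):
Athy: n(Z) = n₀ e^(−βZ) ⇒ n₁/n₂ = e^{β(Z₂−Z₁)} ⇒ β = ln(n₁/n₂)/(Z₂−Z₁)
β = ln(0.474/0.049) / (4.1 − 0.5) = ln(9.673) / 3.6 = 2.2694 / 3.6 = 0.6304 km⁻¹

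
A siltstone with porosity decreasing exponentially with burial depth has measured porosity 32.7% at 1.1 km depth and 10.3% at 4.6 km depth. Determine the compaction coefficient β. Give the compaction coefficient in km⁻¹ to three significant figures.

Athy: phi(Z) = phi₀ e^(−βZ) ⇒ phi₁/phi₂ = e^{β(Z₂−Z₁)} ⇒ β = ln(phi₁/phi₂)/(Z₂−Z₁)
β = ln(0.327/0.103) / (4.6 − 1.1) = ln(3.175) / 3.5 = 1.1552 / 3.5 = 0.3301 km⁻¹

0.330 km⁻¹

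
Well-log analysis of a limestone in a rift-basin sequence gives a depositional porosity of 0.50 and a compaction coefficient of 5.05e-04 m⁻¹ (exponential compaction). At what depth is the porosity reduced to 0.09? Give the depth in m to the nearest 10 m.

3400 m

Working in km (1 km = 1000 m; k in km⁻¹ = k in m⁻¹ × 1000):
Invert Athy's law: z = ln(phi₀/phi) / k
z = ln(0.5/0.09) / 0.505 = ln(5.556) / 0.505 = 1.7148 / 0.505 = 3.396 km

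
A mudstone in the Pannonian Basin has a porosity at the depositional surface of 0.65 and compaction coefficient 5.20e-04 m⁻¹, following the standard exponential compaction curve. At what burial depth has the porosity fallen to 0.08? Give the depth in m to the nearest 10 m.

Working in km (1 km = 1000 m; c in km⁻¹ = c in m⁻¹ × 1000):
Invert Athy's law: Z = ln(φ₀/φ) / c
Z = ln(0.65/0.08) / 0.52 = ln(8.125) / 0.52 = 2.0949 / 0.52 = 4.029 km

4030 m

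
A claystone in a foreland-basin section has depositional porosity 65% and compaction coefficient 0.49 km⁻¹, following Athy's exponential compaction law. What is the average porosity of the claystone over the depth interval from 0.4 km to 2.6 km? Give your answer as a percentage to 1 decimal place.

32.7%

⟨φ⟩ = (1/(z₂−z₁)) ∫ φ₀ e^(−βz) dz = φ₀·(e^(−β·z₁) − e^(−β·z₂)) / (β·(z₂−z₁))
e^(−0.49×0.4) = 0.8220; e^(−0.49×2.6) = 0.2797
⟨φ⟩ = 0.65 × (0.8220 − 0.2797) / (0.49 × 2.2) = 0.65 × 0.5031 = 0.3270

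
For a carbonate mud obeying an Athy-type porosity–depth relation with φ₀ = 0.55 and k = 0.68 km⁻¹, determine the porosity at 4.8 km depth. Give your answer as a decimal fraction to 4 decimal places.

φ = φ₀·exp(−k·Z) = 0.55 × exp(−0.68 × 4.8) = 0.55 × exp(−3.264)
  = 0.55 × 0.0382 = 0.0210

0.0210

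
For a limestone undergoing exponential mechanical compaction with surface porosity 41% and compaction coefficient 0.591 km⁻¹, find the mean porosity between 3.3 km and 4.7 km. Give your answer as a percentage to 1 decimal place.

4.0%

⟨n⟩ = (1/(z₂−z₁)) ∫ n₀ e^(−kz) dz = n₀·(e^(−k·z₁) − e^(−k·z₂)) / (k·(z₂−z₁))
e^(−0.591×3.3) = 0.1422; e^(−0.591×4.7) = 0.0622
⟨n⟩ = 0.41 × (0.1422 − 0.0622) / (0.591 × 1.4) = 0.41 × 0.0967 = 0.0397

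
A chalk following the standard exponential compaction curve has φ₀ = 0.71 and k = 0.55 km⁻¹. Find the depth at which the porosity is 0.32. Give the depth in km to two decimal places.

Invert Athy's law: d = ln(φ₀/φ) / k
d = ln(0.71/0.32) / 0.55 = ln(2.219) / 0.55 = 0.7969 / 0.55 = 1.449 km

1.45 km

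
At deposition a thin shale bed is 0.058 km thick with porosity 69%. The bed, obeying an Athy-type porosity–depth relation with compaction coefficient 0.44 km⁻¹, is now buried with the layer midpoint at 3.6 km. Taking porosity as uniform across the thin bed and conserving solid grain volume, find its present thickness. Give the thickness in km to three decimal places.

0.021 km

Porosity at 3.6 km: phi = 0.69·exp(−0.44×3.6) = 0.1416
Solid-volume conservation: h(1−phi) = h₀(1−phi₀) ⇒ h = h₀·(1−phi₀)/(1−phi)
h = 0.058 × (1 − 0.69)/(1 − 0.1416) = 0.058 × 0.3611 = 0.0209 km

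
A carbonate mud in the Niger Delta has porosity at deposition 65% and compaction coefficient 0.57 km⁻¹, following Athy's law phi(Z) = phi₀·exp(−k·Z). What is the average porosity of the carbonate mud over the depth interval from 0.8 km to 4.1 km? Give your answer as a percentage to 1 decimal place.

18.6%

⟨phi⟩ = (1/(Z₂−Z₁)) ∫ phi₀ e^(−kZ) dZ = phi₀·(e^(−k·Z₁) − e^(−k·Z₂)) / (k·(Z₂−Z₁))
e^(−0.57×0.8) = 0.6338; e^(−0.57×4.1) = 0.0966
⟨phi⟩ = 0.65 × (0.6338 − 0.0966) / (0.57 × 3.3) = 0.65 × 0.2856 = 0.1856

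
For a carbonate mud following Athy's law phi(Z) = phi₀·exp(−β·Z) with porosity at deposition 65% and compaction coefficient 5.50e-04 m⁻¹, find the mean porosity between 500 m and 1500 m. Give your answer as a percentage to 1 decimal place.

Working in km (1 km = 1000 m; β in km⁻¹ = β in m⁻¹ × 1000):
⟨phi⟩ = (1/(Z₂−Z₁)) ∫ phi₀ e^(−βZ) dZ = phi₀·(e^(−β·Z₁) − e^(−β·Z₂)) / (β·(Z₂−Z₁))
e^(−0.55×0.5) = 0.7596; e^(−0.55×1.5) = 0.4382
⟨phi⟩ = 0.65 × (0.7596 − 0.4382) / (0.55 × 1) = 0.65 × 0.5842 = 0.3798

38.0%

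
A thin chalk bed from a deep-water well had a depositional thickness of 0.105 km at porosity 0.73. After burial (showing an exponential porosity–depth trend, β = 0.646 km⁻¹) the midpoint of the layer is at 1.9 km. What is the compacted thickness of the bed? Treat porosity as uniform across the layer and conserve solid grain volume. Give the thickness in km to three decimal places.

0.036 km

Porosity at 1.9 km: φ = 0.73·exp(−0.646×1.9) = 0.2139
Solid-volume conservation: h(1−φ) = h₀(1−φ₀) ⇒ h = h₀·(1−φ₀)/(1−φ)
h = 0.105 × (1 − 0.73)/(1 − 0.2139) = 0.105 × 0.3435 = 0.0361 km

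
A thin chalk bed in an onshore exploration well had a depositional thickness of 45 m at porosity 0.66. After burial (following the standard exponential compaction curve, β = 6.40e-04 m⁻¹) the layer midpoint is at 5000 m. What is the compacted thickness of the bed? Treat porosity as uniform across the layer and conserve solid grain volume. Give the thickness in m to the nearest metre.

16 m

Working in km (1 km = 1000 m; β in km⁻¹ = β in m⁻¹ × 1000):
Porosity at 5 km: phi = 0.66·exp(−0.64×5) = 0.0269
Solid-volume conservation: h(1−phi) = h₀(1−phi₀) ⇒ h = h₀·(1−phi₀)/(1−phi)
h = 0.045 × (1 − 0.66)/(1 − 0.0269) = 0.045 × 0.3494 = 0.0157 km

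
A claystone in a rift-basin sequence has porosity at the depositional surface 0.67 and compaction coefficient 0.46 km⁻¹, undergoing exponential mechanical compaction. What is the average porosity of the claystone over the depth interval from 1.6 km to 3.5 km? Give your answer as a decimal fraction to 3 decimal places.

0.214

⟨phi⟩ = (1/(d₂−d₁)) ∫ phi₀ e^(−kd) dd = phi₀·(e^(−k·d₁) − e^(−k·d₂)) / (k·(d₂−d₁))
e^(−0.46×1.6) = 0.4790; e^(−0.46×3.5) = 0.1999
⟨phi⟩ = 0.67 × (0.4790 − 0.1999) / (0.46 × 1.9) = 0.67 × 0.3194 = 0.2140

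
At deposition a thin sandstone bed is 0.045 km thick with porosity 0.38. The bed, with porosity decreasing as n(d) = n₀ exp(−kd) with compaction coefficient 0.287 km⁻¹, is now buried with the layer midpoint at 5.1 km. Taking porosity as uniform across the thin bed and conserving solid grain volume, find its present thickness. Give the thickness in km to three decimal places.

0.031 km

Porosity at 5.1 km: n = 0.38·exp(−0.287×5.1) = 0.0879
Solid-volume conservation: h(1−n) = h₀(1−n₀) ⇒ h = h₀·(1−n₀)/(1−n)
h = 0.045 × (1 − 0.38)/(1 − 0.0879) = 0.045 × 0.6798 = 0.0306 km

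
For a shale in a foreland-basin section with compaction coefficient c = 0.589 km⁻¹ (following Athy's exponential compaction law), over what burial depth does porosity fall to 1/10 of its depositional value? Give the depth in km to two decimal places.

3.91 km

φ/φ₀ = 1/10 ⇒ exp(−c·Z) = 1/10 ⇒ Z = ln(10) / c
Z = 2.3026 / 0.589 = 3.909 km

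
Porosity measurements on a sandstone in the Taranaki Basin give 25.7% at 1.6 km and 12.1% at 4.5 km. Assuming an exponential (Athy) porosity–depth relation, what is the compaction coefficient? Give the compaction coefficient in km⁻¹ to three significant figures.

Athy: φ(d) = φ₀ e^(−kd) ⇒ φ₁/φ₂ = e^{k(d₂−d₁)} ⇒ k = ln(φ₁/φ₂)/(d₂−d₁)
k = ln(0.257/0.121) / (4.5 − 1.6) = ln(2.124) / 2.9 = 0.7533 / 2.9 = 0.2598 km⁻¹

0.260 km⁻¹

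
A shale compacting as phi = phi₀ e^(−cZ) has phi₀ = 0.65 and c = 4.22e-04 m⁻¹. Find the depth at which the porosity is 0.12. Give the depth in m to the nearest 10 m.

Working in km (1 km = 1000 m; c in km⁻¹ = c in m⁻¹ × 1000):
Invert Athy's law: Z = ln(phi₀/phi) / c
Z = ln(0.65/0.12) / 0.422 = ln(5.417) / 0.422 = 1.6895 / 0.422 = 4.004 km

4000 m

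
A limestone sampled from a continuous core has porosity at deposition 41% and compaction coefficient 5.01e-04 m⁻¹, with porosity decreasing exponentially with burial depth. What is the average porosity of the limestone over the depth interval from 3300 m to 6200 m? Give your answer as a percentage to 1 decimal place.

Working in km (1 km = 1000 m; k in km⁻¹ = k in m⁻¹ × 1000):
⟨phi⟩ = (1/(Z₂−Z₁)) ∫ phi₀ e^(−kZ) dZ = phi₀·(e^(−k·Z₁) − e^(−k·Z₂)) / (k·(Z₂−Z₁))
e^(−0.501×3.3) = 0.1914; e^(−0.501×6.2) = 0.0448
⟨phi⟩ = 0.41 × (0.1914 − 0.0448) / (0.501 × 2.9) = 0.41 × 0.1009 = 0.0414

4.1%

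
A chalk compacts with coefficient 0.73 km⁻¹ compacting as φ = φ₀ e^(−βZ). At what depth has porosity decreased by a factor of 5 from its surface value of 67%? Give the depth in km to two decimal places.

φ/φ₀ = 1/5 ⇒ exp(−β·Z) = 1/5 ⇒ Z = ln(5) / β
Z = 1.6094 / 0.73 = 2.205 km

2.20 km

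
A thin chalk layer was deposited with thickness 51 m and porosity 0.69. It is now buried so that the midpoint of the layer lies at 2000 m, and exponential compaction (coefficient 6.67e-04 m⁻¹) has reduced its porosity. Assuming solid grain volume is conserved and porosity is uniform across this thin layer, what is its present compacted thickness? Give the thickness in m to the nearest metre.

19 m

Working in km (1 km = 1000 m; β in km⁻¹ = β in m⁻¹ × 1000):
Porosity at 2 km: n = 0.69·exp(−0.667×2) = 0.1818
Solid-volume conservation: h(1−n) = h₀(1−n₀) ⇒ h = h₀·(1−n₀)/(1−n)
h = 0.051 × (1 − 0.69)/(1 − 0.1818) = 0.051 × 0.3789 = 0.0193 km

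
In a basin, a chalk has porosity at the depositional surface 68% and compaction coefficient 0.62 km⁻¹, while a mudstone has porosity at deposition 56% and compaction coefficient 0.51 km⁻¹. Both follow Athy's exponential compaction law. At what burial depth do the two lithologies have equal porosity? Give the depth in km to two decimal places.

1.77 km

Set phi₀ₐ e^(−cₐZ) = phi₀ᵦ e^(−cᵦZ) ⇒ ln(phi₀ₐ/phi₀ᵦ) = (cₐ − cᵦ)·Z
Z = ln(0.68/0.56) / (0.62 − 0.51) = 0.1942 / 0.11 = 1.765 km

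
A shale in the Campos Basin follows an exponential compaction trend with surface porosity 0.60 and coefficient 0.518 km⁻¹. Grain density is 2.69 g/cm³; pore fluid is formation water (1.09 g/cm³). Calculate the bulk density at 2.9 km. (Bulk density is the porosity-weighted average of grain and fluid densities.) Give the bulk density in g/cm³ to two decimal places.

Porosity at depth: φ = 0.6·exp(−0.518×2.9) = 0.6×0.2226 = 0.1336
Bulk density: ρ_b = (1−φ)ρ_g + φ·ρ_f = 0.8664×2.69 + 0.1336×1.09
       = 2.331 + 0.146 = 2.476 g/cm³

2.48 g/cm³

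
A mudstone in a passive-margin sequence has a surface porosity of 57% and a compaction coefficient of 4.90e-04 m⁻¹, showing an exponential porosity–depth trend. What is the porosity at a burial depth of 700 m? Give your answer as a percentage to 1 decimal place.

Working in km (1 km = 1000 m; β in km⁻¹ = β in m⁻¹ × 1000):
φ = φ₀·exp(−β·z) = 0.57 × exp(−0.49 × 0.7) = 0.57 × exp(−0.343)
  = 0.57 × 0.7096 = 0.4045

40.4%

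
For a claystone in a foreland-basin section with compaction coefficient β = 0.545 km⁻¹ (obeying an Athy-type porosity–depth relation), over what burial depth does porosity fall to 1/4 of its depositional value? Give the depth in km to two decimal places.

φ/φ₀ = 1/4 ⇒ exp(−β·d) = 1/4 ⇒ d = ln(4) / β
d = 1.3863 / 0.545 = 2.544 km

2.54 km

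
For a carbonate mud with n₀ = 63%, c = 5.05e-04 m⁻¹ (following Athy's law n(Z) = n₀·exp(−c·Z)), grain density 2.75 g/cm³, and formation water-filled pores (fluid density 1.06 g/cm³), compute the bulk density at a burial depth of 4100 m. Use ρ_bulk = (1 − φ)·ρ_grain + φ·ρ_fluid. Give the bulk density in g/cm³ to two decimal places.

Working in km (1 km = 1000 m; c in km⁻¹ = c in m⁻¹ × 1000):
Porosity at depth: n = 0.63·exp(−0.505×4.1) = 0.63×0.1261 = 0.0795
Bulk density: ρ_b = (1−n)ρ_g + n·ρ_f = 0.9205×2.75 + 0.0795×1.06
       = 2.531 + 0.084 = 2.616 g/cm³

2.62 g/cm³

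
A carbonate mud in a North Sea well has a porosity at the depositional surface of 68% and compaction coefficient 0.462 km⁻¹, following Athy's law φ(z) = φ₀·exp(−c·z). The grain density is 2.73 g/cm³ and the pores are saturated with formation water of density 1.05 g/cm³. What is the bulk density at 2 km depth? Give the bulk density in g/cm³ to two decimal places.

2.28 g/cm³

Porosity at depth: φ = 0.68·exp(−0.462×2) = 0.68×0.3969 = 0.2699
Bulk density: ρ_b = (1−φ)ρ_g + φ·ρ_f = 0.7301×2.73 + 0.2699×1.05
       = 1.993 + 0.283 = 2.277 g/cm³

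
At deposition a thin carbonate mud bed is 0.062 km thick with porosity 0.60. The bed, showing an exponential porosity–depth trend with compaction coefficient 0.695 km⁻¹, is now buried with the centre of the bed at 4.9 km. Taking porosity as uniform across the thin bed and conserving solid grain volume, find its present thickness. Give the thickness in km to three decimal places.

0.025 km

Porosity at 4.9 km: phi = 0.6·exp(−0.695×4.9) = 0.0199
Solid-volume conservation: h(1−phi) = h₀(1−phi₀) ⇒ h = h₀·(1−phi₀)/(1−phi)
h = 0.062 × (1 − 0.6)/(1 − 0.0199) = 0.062 × 0.4081 = 0.0253 km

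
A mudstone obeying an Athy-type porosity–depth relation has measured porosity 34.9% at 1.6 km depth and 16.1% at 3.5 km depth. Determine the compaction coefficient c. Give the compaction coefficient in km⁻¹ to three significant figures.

0.407 km⁻¹

Athy: n(Z) = n₀ e^(−cZ) ⇒ n₁/n₂ = e^{c(Z₂−Z₁)} ⇒ c = ln(n₁/n₂)/(Z₂−Z₁)
c = ln(0.349/0.161) / (3.5 − 1.6) = ln(2.168) / 1.9 = 0.7737 / 1.9 = 0.4072 km⁻¹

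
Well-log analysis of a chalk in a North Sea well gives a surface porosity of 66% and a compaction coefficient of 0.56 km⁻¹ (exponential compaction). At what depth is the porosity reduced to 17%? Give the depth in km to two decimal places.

Invert Athy's law: d = ln(n₀/n) / β
d = ln(0.66/0.17) / 0.56 = ln(3.882) / 0.56 = 1.3564 / 0.56 = 2.422 km

2.42 km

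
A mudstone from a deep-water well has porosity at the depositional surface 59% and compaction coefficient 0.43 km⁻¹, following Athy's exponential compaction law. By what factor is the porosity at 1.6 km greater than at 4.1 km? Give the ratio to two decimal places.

2.93

phi(z₁)/phi(z₂) = e^(−k·z₁)/e^(−k·z₂) = e^{k(z₂−z₁)}
= exp(0.43 × 2.5) = exp(1.075) = 2.9300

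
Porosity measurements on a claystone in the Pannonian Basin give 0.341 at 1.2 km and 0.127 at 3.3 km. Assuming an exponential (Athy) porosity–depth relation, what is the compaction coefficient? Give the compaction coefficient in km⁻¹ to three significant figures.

Athy: n(Z) = n₀ e^(−cZ) ⇒ n₁/n₂ = e^{c(Z₂−Z₁)} ⇒ c = ln(n₁/n₂)/(Z₂−Z₁)
c = ln(0.341/0.127) / (3.3 − 1.2) = ln(2.685) / 2.1 = 0.9877 / 2.1 = 0.4703 km⁻¹

0.470 km⁻¹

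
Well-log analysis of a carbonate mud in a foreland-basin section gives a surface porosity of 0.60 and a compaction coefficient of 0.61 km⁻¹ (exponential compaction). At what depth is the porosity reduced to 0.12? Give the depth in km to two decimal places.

2.64 km

Invert Athy's law: d = ln(φ₀/φ) / c
d = ln(0.6/0.12) / 0.61 = ln(5) / 0.61 = 1.6094 / 0.61 = 2.638 km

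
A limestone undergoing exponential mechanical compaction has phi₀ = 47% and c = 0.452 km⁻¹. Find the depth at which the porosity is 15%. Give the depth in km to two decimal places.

2.53 km

Invert Athy's law: d = ln(phi₀/phi) / c
d = ln(0.47/0.15) / 0.452 = ln(3.133) / 0.452 = 1.1421 / 0.452 = 2.527 km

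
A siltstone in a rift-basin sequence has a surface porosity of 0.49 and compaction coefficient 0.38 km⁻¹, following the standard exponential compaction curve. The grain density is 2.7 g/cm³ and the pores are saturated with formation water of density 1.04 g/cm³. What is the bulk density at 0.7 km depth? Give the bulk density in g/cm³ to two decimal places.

2.08 g/cm³

Porosity at depth: n = 0.49·exp(−0.38×0.7) = 0.49×0.7664 = 0.3756
Bulk density: ρ_b = (1−n)ρ_g + n·ρ_f = 0.6244×2.7 + 0.3756×1.04
       = 1.686 + 0.391 = 2.077 g/cm³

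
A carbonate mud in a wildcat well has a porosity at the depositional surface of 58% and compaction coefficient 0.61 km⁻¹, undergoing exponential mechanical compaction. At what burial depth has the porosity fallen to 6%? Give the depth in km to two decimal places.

Invert Athy's law: Z = ln(phi₀/phi) / k
Z = ln(0.58/0.06) / 0.61 = ln(9.667) / 0.61 = 2.2687 / 0.61 = 3.719 km

3.72 km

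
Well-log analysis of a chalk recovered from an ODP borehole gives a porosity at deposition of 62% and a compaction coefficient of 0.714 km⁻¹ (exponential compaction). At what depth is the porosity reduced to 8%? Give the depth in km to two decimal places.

2.87 km

Invert Athy's law: Z = ln(phi₀/phi) / β
Z = ln(0.62/0.08) / 0.714 = ln(7.75) / 0.714 = 2.0477 / 0.714 = 2.868 km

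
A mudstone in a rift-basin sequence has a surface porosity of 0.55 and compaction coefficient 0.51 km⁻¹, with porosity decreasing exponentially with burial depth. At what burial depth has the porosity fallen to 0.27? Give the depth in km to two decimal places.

1.40 km

Invert Athy's law: Z = ln(φ₀/φ) / k
Z = ln(0.55/0.27) / 0.51 = ln(2.037) / 0.51 = 0.7115 / 0.51 = 1.395 km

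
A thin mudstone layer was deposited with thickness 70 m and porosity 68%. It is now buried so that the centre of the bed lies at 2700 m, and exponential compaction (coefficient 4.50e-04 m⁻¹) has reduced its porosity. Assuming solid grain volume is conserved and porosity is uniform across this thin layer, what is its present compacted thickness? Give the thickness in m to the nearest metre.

Working in km (1 km = 1000 m; β in km⁻¹ = β in m⁻¹ × 1000):
Porosity at 2.7 km: φ = 0.68·exp(−0.45×2.7) = 0.2018
Solid-volume conservation: h(1−φ) = h₀(1−φ₀) ⇒ h = h₀·(1−φ₀)/(1−φ)
h = 0.07 × (1 − 0.68)/(1 − 0.2018) = 0.07 × 0.4009 = 0.0281 km

28 m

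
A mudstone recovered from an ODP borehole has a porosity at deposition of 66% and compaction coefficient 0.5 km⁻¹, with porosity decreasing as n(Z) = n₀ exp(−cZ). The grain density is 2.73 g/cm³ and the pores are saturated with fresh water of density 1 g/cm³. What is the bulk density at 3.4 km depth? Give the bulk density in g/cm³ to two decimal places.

Porosity at depth: n = 0.66·exp(−0.5×3.4) = 0.66×0.1827 = 0.1206
Bulk density: ρ_b = (1−n)ρ_g + n·ρ_f = 0.8794×2.73 + 0.1206×1
       = 2.401 + 0.121 = 2.521 g/cm³

2.52 g/cm³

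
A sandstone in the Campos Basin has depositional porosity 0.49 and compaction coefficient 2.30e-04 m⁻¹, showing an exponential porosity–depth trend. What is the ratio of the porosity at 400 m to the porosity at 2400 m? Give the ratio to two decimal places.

Working in km (1 km = 1000 m; k in km⁻¹ = k in m⁻¹ × 1000):
n(Z₁)/n(Z₂) = e^(−k·Z₁)/e^(−k·Z₂) = e^{k(Z₂−Z₁)}
= exp(0.23 × 2) = exp(0.46) = 1.5841

1.58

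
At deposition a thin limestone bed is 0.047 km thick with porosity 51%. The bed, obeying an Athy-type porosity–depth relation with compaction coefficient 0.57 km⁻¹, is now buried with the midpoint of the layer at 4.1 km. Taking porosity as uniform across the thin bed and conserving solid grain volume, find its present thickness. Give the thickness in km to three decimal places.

Porosity at 4.1 km: φ = 0.51·exp(−0.57×4.1) = 0.0493
Solid-volume conservation: h(1−φ) = h₀(1−φ₀) ⇒ h = h₀·(1−φ₀)/(1−φ)
h = 0.047 × (1 − 0.51)/(1 − 0.0493) = 0.047 × 0.5154 = 0.0242 km

0.024 km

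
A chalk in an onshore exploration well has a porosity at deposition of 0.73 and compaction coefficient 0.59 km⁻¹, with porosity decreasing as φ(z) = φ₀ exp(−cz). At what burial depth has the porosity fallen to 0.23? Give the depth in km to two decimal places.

Invert Athy's law: z = ln(φ₀/φ) / c
z = ln(0.73/0.23) / 0.59 = ln(3.174) / 0.59 = 1.1550 / 0.59 = 1.958 km

1.96 km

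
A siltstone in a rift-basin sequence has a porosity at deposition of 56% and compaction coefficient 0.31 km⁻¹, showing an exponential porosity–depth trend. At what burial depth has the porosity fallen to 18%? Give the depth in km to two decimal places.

3.66 km

Invert Athy's law: z = ln(phi₀/phi) / c
z = ln(0.56/0.18) / 0.31 = ln(3.111) / 0.31 = 1.1350 / 0.31 = 3.661 km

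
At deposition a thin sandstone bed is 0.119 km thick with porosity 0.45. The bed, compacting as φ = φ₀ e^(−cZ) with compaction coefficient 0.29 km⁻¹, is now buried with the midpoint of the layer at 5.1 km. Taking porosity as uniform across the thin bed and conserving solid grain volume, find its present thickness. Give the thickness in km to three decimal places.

Porosity at 5.1 km: φ = 0.45·exp(−0.29×5.1) = 0.1025
Solid-volume conservation: h(1−φ) = h₀(1−φ₀) ⇒ h = h₀·(1−φ₀)/(1−φ)
h = 0.119 × (1 − 0.45)/(1 − 0.1025) = 0.119 × 0.6128 = 0.0729 km

0.073 km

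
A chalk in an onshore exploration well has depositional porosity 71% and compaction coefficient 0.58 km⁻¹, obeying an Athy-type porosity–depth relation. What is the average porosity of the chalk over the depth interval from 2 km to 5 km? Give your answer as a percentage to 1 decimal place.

⟨phi⟩ = (1/(Z₂−Z₁)) ∫ phi₀ e^(−βZ) dZ = phi₀·(e^(−β·Z₁) − e^(−β·Z₂)) / (β·(Z₂−Z₁))
e^(−0.58×2) = 0.3135; e^(−0.58×5) = 0.0550
⟨phi⟩ = 0.71 × (0.3135 − 0.0550) / (0.58 × 3) = 0.71 × 0.1485 = 0.1055

10.5%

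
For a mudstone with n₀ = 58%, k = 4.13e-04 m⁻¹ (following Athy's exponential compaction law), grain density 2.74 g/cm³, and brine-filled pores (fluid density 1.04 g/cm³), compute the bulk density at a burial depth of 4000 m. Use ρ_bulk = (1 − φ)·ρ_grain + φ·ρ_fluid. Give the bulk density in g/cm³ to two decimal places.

Working in km (1 km = 1000 m; k in km⁻¹ = k in m⁻¹ × 1000):
Porosity at depth: n = 0.58·exp(−0.413×4) = 0.58×0.1917 = 0.1112
Bulk density: ρ_b = (1−n)ρ_g + n·ρ_f = 0.8888×2.74 + 0.1112×1.04
       = 2.435 + 0.116 = 2.551 g/cm³

2.55 g/cm³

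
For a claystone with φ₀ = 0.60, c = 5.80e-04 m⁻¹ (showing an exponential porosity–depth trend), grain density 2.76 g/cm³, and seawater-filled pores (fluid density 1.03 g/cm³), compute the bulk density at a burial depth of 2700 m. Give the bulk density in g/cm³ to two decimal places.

Working in km (1 km = 1000 m; c in km⁻¹ = c in m⁻¹ × 1000):
Porosity at depth: φ = 0.6·exp(−0.58×2.7) = 0.6×0.2089 = 0.1253
Bulk density: ρ_b = (1−φ)ρ_g + φ·ρ_f = 0.8747×2.76 + 0.1253×1.03
       = 2.414 + 0.129 = 2.543 g/cm³

2.54 g/cm³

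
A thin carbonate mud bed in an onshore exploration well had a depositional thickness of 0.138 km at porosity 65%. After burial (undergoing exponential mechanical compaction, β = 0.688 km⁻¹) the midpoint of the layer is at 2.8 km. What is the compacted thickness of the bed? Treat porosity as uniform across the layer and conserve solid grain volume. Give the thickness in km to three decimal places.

Porosity at 2.8 km: n = 0.65·exp(−0.688×2.8) = 0.0947
Solid-volume conservation: h(1−n) = h₀(1−n₀) ⇒ h = h₀·(1−n₀)/(1−n)
h = 0.138 × (1 − 0.65)/(1 − 0.0947) = 0.138 × 0.3866 = 0.0534 km

0.053 km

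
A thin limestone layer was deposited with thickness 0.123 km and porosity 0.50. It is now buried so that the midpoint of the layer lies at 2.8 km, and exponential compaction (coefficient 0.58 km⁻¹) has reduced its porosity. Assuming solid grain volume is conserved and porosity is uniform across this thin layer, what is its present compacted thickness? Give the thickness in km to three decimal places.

Porosity at 2.8 km: phi = 0.5·exp(−0.58×2.8) = 0.0986
Solid-volume conservation: h(1−phi) = h₀(1−phi₀) ⇒ h = h₀·(1−phi₀)/(1−phi)
h = 0.123 × (1 − 0.5)/(1 − 0.0986) = 0.123 × 0.5547 = 0.0682 km

0.068 km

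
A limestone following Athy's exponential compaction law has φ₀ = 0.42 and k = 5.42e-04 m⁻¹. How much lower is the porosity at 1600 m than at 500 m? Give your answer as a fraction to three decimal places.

Working in km (1 km = 1000 m; k in km⁻¹ = k in m⁻¹ × 1000):
φ(0.5) = 0.42·e^(−0.542×0.5) = 0.3203
φ(1.6) = 0.42·e^(−0.542×1.6) = 0.1765
Δφ = 0.3203 − 0.1765 = 0.1438

0.144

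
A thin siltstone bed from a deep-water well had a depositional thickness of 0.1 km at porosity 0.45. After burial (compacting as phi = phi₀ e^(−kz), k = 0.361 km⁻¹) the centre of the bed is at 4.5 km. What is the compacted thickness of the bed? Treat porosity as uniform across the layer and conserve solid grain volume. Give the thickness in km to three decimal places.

Porosity at 4.5 km: phi = 0.45·exp(−0.361×4.5) = 0.0887
Solid-volume conservation: h(1−phi) = h₀(1−phi₀) ⇒ h = h₀·(1−phi₀)/(1−phi)
h = 0.1 × (1 − 0.45)/(1 − 0.0887) = 0.1 × 0.6035 = 0.0604 km

0.060 km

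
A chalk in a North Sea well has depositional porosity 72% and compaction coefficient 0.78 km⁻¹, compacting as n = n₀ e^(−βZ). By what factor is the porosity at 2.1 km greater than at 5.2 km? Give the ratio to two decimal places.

11.22

n(Z₁)/n(Z₂) = e^(−β·Z₁)/e^(−β·Z₂) = e^{β(Z₂−Z₁)}
= exp(0.78 × 3.1) = exp(2.418) = 11.2234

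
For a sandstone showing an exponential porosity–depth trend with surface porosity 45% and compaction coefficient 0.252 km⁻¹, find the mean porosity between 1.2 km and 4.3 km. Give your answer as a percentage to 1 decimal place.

⟨φ⟩ = (1/(Z₂−Z₁)) ∫ φ₀ e^(−cZ) dZ = φ₀·(e^(−c·Z₁) − e^(−c·Z₂)) / (c·(Z₂−Z₁))
e^(−0.252×1.2) = 0.7390; e^(−0.252×4.3) = 0.3384
⟨φ⟩ = 0.45 × (0.7390 − 0.3384) / (0.252 × 3.1) = 0.45 × 0.5129 = 0.2308

23.1%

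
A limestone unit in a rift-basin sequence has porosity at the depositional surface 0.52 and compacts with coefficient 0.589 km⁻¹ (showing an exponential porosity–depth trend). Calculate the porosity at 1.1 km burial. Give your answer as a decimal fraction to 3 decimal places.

0.272

phi = phi₀·exp(−k·z) = 0.52 × exp(−0.589 × 1.1) = 0.52 × exp(−0.6479)
  = 0.52 × 0.5231 = 0.2720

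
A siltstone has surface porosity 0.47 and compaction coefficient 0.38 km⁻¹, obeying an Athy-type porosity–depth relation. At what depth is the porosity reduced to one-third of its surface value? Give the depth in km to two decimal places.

2.89 km

n/n₀ = 1/3 ⇒ exp(−k·z) = 1/3 ⇒ z = ln(3) / k
z = 1.0986 / 0.38 = 2.891 km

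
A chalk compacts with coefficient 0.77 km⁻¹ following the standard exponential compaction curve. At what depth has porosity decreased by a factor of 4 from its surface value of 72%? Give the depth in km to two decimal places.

φ/φ₀ = 1/4 ⇒ exp(−c·z) = 1/4 ⇒ z = ln(4) / c
z = 1.3863 / 0.77 = 1.800 km

1.80 km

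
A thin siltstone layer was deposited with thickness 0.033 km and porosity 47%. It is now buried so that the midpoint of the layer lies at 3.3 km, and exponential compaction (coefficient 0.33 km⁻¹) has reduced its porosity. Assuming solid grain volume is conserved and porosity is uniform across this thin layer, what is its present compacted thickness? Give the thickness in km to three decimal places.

0.021 km

Porosity at 3.3 km: n = 0.47·exp(−0.33×3.3) = 0.1582
Solid-volume conservation: h(1−n) = h₀(1−n₀) ⇒ h = h₀·(1−n₀)/(1−n)
h = 0.033 × (1 − 0.47)/(1 − 0.1582) = 0.033 × 0.6296 = 0.0208 km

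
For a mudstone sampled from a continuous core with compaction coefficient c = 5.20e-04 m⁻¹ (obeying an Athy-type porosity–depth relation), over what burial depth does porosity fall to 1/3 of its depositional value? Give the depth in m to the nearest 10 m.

2110 m

Working in km (1 km = 1000 m; c in km⁻¹ = c in m⁻¹ × 1000):
φ/φ₀ = 1/3 ⇒ exp(−c·Z) = 1/3 ⇒ Z = ln(3) / c
Z = 1.0986 / 0.52 = 2.113 km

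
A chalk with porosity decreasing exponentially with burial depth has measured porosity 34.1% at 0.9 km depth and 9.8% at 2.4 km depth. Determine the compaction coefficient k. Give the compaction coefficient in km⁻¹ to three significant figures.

Athy: phi(Z) = phi₀ e^(−kZ) ⇒ phi₁/phi₂ = e^{k(Z₂−Z₁)} ⇒ k = ln(phi₁/phi₂)/(Z₂−Z₁)
k = ln(0.341/0.098) / (2.4 − 0.9) = ln(3.48) / 1.5 = 1.2469 / 1.5 = 0.8313 km⁻¹

0.831 km⁻¹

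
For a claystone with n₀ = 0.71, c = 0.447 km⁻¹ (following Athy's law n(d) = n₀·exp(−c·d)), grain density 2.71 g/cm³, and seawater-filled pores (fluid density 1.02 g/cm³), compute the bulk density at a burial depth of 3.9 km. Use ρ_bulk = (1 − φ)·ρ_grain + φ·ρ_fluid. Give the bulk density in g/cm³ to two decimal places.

Porosity at depth: n = 0.71·exp(−0.447×3.9) = 0.71×0.1749 = 0.1242
Bulk density: ρ_b = (1−n)ρ_g + n·ρ_f = 0.8758×2.71 + 0.1242×1.02
       = 2.373 + 0.127 = 2.500 g/cm³

2.50 g/cm³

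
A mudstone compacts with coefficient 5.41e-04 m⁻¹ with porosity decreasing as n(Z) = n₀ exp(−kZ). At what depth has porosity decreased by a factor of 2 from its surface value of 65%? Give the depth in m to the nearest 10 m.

Working in km (1 km = 1000 m; k in km⁻¹ = k in m⁻¹ × 1000):
n/n₀ = 1/2 ⇒ exp(−k·Z) = 1/2 ⇒ Z = ln(2) / k
Z = 0.6931 / 0.541 = 1.281 km

1280 m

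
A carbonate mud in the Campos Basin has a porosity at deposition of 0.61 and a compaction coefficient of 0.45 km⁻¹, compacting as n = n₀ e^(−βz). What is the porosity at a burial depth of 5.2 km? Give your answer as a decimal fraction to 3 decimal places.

0.059

n = n₀·exp(−β·z) = 0.61 × exp(−0.45 × 5.2) = 0.61 × exp(−2.34)
  = 0.61 × 0.0963 = 0.0588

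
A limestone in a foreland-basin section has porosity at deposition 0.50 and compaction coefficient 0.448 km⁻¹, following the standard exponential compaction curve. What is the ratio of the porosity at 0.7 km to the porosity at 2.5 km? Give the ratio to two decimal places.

2.24

φ(Z₁)/φ(Z₂) = e^(−c·Z₁)/e^(−c·Z₂) = e^{c(Z₂−Z₁)}
= exp(0.448 × 1.8) = exp(0.8064) = 2.2398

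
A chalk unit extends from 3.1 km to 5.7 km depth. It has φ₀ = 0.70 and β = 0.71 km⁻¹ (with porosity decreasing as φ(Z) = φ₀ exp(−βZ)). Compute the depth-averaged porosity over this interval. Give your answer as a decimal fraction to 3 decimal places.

0.035

⟨φ⟩ = (1/(Z₂−Z₁)) ∫ φ₀ e^(−βZ) dZ = φ₀·(e^(−β·Z₁) − e^(−β·Z₂)) / (β·(Z₂−Z₁))
e^(−0.71×3.1) = 0.1107; e^(−0.71×5.7) = 0.0175
⟨φ⟩ = 0.7 × (0.1107 − 0.0175) / (0.71 × 2.6) = 0.7 × 0.0505 = 0.0353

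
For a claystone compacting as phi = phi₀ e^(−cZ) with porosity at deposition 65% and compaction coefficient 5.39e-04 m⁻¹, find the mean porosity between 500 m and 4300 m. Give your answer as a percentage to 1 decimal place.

Working in km (1 km = 1000 m; c in km⁻¹ = c in m⁻¹ × 1000):
⟨phi⟩ = (1/(Z₂−Z₁)) ∫ phi₀ e^(−cZ) dZ = phi₀·(e^(−c·Z₁) − e^(−c·Z₂)) / (c·(Z₂−Z₁))
e^(−0.539×0.5) = 0.7638; e^(−0.539×4.3) = 0.0985
⟨phi⟩ = 0.65 × (0.7638 − 0.0985) / (0.539 × 3.8) = 0.65 × 0.3248 = 0.2111

21.1%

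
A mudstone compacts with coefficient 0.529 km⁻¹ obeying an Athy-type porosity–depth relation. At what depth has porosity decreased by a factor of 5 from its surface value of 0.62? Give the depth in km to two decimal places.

n/n₀ = 1/5 ⇒ exp(−k·z) = 1/5 ⇒ z = ln(5) / k
z = 1.6094 / 0.529 = 3.042 km

3.04 km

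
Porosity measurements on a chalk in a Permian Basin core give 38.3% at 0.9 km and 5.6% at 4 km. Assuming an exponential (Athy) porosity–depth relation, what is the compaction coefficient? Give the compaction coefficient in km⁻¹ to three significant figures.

0.620 km⁻¹

Athy: φ(z) = φ₀ e^(−cz) ⇒ φ₁/φ₂ = e^{c(z₂−z₁)} ⇒ c = ln(φ₁/φ₂)/(z₂−z₁)
c = ln(0.383/0.056) / (4 − 0.9) = ln(6.839) / 3.1 = 1.9227 / 3.1 = 0.6202 km⁻¹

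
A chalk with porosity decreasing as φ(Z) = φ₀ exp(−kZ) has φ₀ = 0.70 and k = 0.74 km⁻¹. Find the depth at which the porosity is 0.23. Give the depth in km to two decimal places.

Invert Athy's law: Z = ln(φ₀/φ) / k
Z = ln(0.7/0.23) / 0.74 = ln(3.043) / 0.74 = 1.1130 / 0.74 = 1.504 km

1.50 km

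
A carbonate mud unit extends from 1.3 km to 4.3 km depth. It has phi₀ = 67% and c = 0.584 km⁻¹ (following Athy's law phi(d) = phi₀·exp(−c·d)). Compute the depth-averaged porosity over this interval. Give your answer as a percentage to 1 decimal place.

14.8%

⟨phi⟩ = (1/(d₂−d₁)) ∫ phi₀ e^(−cd) dd = phi₀·(e^(−c·d₁) − e^(−c·d₂)) / (c·(d₂−d₁))
e^(−0.584×1.3) = 0.4680; e^(−0.584×4.3) = 0.0812
⟨phi⟩ = 0.67 × (0.4680 − 0.0812) / (0.584 × 3) = 0.67 × 0.2208 = 0.1479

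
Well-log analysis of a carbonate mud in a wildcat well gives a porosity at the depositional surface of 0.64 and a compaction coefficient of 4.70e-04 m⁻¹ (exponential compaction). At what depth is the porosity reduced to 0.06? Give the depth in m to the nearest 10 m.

Working in km (1 km = 1000 m; c in km⁻¹ = c in m⁻¹ × 1000):
Invert Athy's law: Z = ln(phi₀/phi) / c
Z = ln(0.64/0.06) / 0.47 = ln(10.67) / 0.47 = 2.3671 / 0.47 = 5.036 km

5040 m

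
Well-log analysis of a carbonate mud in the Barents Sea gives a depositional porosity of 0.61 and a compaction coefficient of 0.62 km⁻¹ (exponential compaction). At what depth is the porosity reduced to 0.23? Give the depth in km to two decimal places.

Invert Athy's law: z = ln(φ₀/φ) / k
z = ln(0.61/0.23) / 0.62 = ln(2.652) / 0.62 = 0.9754 / 0.62 = 1.573 km

1.57 km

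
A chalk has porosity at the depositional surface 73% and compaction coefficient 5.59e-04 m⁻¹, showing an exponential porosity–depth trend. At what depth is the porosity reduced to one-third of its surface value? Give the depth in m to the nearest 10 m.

1970 m

Working in km (1 km = 1000 m; β in km⁻¹ = β in m⁻¹ × 1000):
φ/φ₀ = 1/3 ⇒ exp(−β·Z) = 1/3 ⇒ Z = ln(3) / β
Z = 1.0986 / 0.559 = 1.965 km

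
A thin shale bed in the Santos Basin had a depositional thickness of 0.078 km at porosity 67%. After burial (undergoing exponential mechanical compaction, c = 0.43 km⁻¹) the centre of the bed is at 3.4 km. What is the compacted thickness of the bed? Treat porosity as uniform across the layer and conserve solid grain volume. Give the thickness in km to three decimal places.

0.030 km

Porosity at 3.4 km: phi = 0.67·exp(−0.43×3.4) = 0.1553
Solid-volume conservation: h(1−phi) = h₀(1−phi₀) ⇒ h = h₀·(1−phi₀)/(1−phi)
h = 0.078 × (1 − 0.67)/(1 − 0.1553) = 0.078 × 0.3907 = 0.0305 km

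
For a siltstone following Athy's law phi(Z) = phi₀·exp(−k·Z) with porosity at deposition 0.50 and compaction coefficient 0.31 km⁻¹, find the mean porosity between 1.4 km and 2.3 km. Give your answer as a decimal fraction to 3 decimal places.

⟨phi⟩ = (1/(Z₂−Z₁)) ∫ phi₀ e^(−kZ) dZ = phi₀·(e^(−k·Z₁) − e^(−k·Z₂)) / (k·(Z₂−Z₁))
e^(−0.31×1.4) = 0.6479; e^(−0.31×2.3) = 0.4902
⟨phi⟩ = 0.5 × (0.6479 − 0.4902) / (0.31 × 0.9) = 0.5 × 0.5654 = 0.2827

0.283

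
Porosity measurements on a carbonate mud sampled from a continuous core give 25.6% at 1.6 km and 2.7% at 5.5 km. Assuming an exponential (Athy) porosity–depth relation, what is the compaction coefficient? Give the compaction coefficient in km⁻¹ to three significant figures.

0.577 km⁻¹

Athy: phi(z) = phi₀ e^(−βz) ⇒ phi₁/phi₂ = e^{β(z₂−z₁)} ⇒ β = ln(phi₁/phi₂)/(z₂−z₁)
β = ln(0.256/0.027) / (5.5 − 1.6) = ln(9.481) / 3.9 = 2.2493 / 3.9 = 0.5768 km⁻¹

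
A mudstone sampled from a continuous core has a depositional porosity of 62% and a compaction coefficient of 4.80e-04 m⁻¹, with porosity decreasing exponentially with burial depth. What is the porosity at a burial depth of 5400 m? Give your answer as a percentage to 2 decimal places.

4.64%

Working in km (1 km = 1000 m; c in km⁻¹ = c in m⁻¹ × 1000):
φ = φ₀·exp(−c·Z) = 0.62 × exp(−0.48 × 5.4) = 0.62 × exp(−2.592)
  = 0.62 × 0.0749 = 0.0464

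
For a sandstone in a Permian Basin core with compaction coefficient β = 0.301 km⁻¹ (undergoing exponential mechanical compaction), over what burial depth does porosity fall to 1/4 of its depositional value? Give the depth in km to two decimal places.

phi/phi₀ = 1/4 ⇒ exp(−β·d) = 1/4 ⇒ d = ln(4) / β
d = 1.3863 / 0.301 = 4.606 km

4.61 km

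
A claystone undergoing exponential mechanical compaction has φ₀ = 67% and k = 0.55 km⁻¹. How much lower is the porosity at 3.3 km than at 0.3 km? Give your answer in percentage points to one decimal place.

φ(0.3) = 0.67·e^(−0.55×0.3) = 0.5681
φ(3.3) = 0.67·e^(−0.55×3.3) = 0.1091
Δφ = 0.5681 − 0.1091 = 0.4590

45.9 percentage points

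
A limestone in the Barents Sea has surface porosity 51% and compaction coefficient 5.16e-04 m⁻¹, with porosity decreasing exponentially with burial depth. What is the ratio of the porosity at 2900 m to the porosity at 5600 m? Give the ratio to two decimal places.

Working in km (1 km = 1000 m; k in km⁻¹ = k in m⁻¹ × 1000):
phi(z₁)/phi(z₂) = e^(−k·z₁)/e^(−k·z₂) = e^{k(z₂−z₁)}
= exp(0.516 × 2.7) = exp(1.393) = 4.0277

4.03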